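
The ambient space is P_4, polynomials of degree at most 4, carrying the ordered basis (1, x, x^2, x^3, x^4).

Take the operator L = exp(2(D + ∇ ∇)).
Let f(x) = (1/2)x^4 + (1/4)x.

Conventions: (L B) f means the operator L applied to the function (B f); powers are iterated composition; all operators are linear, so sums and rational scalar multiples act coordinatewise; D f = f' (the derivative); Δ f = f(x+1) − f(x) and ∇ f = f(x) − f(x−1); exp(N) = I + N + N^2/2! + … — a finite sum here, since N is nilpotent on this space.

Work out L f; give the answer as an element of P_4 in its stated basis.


the result is g(x) = (1/2)x^4 + 4x^3 + 24x^2 + (161/4)x + 93/2

order-1 term: 4x^3 + 12x^2 - 24x + 29/2
order-2 term: 12x^2 + 48x - 24
order-3 term: 16x + 48
order-4 term: 8
the series for exp(2(D + ∇ ∇)) f terminates at order 4
exp(2(D + ∇ ∇)) f = (1/2)x^4 + 4x^3 + 24x^2 + (161/4)x + 93/2


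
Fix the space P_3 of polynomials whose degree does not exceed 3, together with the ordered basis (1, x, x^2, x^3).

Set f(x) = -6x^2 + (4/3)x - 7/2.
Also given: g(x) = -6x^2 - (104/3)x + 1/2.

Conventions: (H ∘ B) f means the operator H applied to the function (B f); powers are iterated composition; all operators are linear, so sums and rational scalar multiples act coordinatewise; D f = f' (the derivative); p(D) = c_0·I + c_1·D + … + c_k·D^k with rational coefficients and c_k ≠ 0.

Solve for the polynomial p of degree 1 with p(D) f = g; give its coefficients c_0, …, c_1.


D^0 f = -6x^2 + (4/3)x - 7/2
D^1 f = -12x + 4/3
matching coefficients of g against c_0 f + c_1 Df + … from the top degree down determines the c_i
solution: c_0 = 1, c_1 = 3

c_0 = 1, c_1 = 3


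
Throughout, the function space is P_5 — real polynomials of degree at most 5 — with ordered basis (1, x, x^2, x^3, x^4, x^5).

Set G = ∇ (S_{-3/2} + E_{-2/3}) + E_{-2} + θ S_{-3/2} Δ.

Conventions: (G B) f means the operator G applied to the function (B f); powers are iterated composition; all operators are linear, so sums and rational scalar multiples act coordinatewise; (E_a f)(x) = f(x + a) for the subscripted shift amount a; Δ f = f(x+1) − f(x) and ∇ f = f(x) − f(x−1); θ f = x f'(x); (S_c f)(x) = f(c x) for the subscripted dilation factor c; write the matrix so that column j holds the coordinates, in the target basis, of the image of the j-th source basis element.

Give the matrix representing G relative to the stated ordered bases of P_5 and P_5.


the matrix is [[1, -5/2, -7/12, -169/24, 1477/432, -69635/2592]; [0, 1, -1/2, 85/8, -5/12, 62965/864]; [0, 0, 1, 3/8, 53/8, -3245/48]; [0, 0, 0, 1, -97/4, -415/48]; [0, 0, 0, 0, 1, 1865/32]; [0, 0, 0, 0, 0, 1]] (rows listed top to bottom)

image of 1: 1
image of x: x - 5/2
image of x^2: x^2 - (1/2)x - 7/12
image of x^3: x^3 + (3/8)x^2 + (85/8)x - 169/24
image of x^4: x^4 - (97/4)x^3 + (53/8)x^2 - (5/12)x + 1477/432
image of x^5: x^5 + (1865/32)x^4 - (415/48)x^3 - (3245/48)x^2 + (62965/864)x - 69635/2592
each image's coordinates form column j of the matrix


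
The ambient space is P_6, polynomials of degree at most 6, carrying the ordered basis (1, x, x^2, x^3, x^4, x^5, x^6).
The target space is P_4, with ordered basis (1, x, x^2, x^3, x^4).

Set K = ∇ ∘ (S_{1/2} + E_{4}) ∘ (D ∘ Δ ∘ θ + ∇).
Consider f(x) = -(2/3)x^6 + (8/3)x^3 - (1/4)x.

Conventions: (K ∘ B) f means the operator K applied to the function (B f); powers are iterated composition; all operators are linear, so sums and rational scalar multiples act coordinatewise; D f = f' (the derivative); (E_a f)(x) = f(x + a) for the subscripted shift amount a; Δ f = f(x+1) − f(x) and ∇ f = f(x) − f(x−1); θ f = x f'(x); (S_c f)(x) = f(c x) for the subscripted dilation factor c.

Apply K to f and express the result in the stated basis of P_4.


the result is g(x) = -(165/8)x^4 - (2985/4)x^3 - 6915x^2 - (204695/8)x - 133587/4

θ f = -4x^6 + 8x^3 - (1/4)x
Δ θ f = -24x^5 - 60x^4 - 80x^3 - 36x^2 + 15/4
D Δ θ f = -120x^4 - 240x^3 - 240x^2 - 72x
∇ f = -4x^5 + 10x^4 - (40/3)x^3 + 18x^2 - 12x + 37/12
(D ∘ Δ ∘ θ + ∇) f = -4x^5 - 110x^4 - (760/3)x^3 - 222x^2 - 84x + 37/12
S_{1/2} (D ∘ Δ ∘ θ + ∇) f = -(1/8)x^5 - (55/8)x^4 - (95/3)x^3 - (111/2)x^2 - 42x + 37/12
E_{4} (D ∘ Δ ∘ θ + ∇) f = -4x^5 - 190x^4 - (7960/3)x^3 - 16382x^2 - 47300x - 209417/4
(S_{1/2} + E_{4}) (D ∘ Δ ∘ θ + ∇) f = -(33/8)x^5 - (1575/8)x^4 - 2685x^3 - (32875/2)x^2 - 47342x - 314107/6
∇ (S_{1/2} + E_{4}) (D ∘ Δ ∘ θ + ∇) f = -(165/8)x^4 - (2985/4)x^3 - 6915x^2 - (204695/8)x - 133587/4


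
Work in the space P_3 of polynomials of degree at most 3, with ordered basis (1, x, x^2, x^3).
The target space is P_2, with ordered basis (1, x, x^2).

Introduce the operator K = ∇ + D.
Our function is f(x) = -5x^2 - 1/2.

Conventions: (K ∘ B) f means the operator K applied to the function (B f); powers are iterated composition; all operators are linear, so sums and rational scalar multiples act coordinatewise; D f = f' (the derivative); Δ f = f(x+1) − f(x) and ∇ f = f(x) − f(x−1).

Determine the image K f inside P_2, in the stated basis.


the result is g(x) = -20x + 5

∇ f = -10x + 5
D f = -10x
(∇ + D) f = -20x + 5


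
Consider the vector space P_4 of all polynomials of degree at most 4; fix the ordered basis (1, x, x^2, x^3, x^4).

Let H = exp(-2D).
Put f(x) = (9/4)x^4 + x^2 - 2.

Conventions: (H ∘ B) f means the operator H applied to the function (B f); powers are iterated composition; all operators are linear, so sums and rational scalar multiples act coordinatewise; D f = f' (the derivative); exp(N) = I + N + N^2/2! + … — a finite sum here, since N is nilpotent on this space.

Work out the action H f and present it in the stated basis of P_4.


order-1 term: -18x^3 - 4x
order-2 term: 54x^2 + 4
order-3 term: -72x
order-4 term: 36
the series for exp(-2D) f terminates at order 4
exp(-2D) f = (9/4)x^4 - 18x^3 + 55x^2 - 76x + 38

the image equals g(x) = (9/4)x^4 - 18x^3 + 55x^2 - 76x + 38


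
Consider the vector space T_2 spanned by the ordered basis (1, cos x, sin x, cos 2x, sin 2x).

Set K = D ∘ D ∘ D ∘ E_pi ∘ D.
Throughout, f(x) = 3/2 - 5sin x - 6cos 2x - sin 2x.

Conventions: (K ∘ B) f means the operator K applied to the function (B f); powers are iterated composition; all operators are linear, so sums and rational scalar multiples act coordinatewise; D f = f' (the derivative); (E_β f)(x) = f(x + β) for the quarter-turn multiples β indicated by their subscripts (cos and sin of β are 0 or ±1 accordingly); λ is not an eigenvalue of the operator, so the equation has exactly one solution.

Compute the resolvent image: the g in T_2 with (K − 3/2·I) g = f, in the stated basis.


the result is g(x) = -1 + 2sin x - (12/29)cos 2x - (2/29)sin 2x

write g with unknown coordinates in the stated basis and equate coefficients in (K − 3/2·I) g = f
solving from the highest basis element down gives g = -1 + 2sin x - (12/29)cos 2x - (2/29)sin 2x
check: K g = -2sin x - (192/29)cos 2x - (32/29)sin 2x
so K g − 3/2·g = 3/2 - 5sin x - 6cos 2x - sin 2x = f ✓


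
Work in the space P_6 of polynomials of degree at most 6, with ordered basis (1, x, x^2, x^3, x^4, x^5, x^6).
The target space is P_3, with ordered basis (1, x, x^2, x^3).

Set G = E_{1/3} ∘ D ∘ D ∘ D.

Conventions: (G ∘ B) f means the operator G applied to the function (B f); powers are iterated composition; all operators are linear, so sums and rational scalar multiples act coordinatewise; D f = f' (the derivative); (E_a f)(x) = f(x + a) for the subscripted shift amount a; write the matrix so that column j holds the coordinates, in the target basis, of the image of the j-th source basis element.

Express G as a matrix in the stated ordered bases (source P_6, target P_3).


the matrix is [[0, 0, 0, 6, 8, 20/3, 40/9]; [0, 0, 0, 0, 24, 40, 40]; [0, 0, 0, 0, 0, 60, 120]; [0, 0, 0, 0, 0, 0, 120]] (rows listed top to bottom)

image of 1: 0
image of x: 0
image of x^2: 0
image of x^3: 6
image of x^4: 24x + 8
image of x^5: 60x^2 + 40x + 20/3
image of x^6: 120x^3 + 120x^2 + 40x + 40/9
each image's coordinates form column j of the matrix


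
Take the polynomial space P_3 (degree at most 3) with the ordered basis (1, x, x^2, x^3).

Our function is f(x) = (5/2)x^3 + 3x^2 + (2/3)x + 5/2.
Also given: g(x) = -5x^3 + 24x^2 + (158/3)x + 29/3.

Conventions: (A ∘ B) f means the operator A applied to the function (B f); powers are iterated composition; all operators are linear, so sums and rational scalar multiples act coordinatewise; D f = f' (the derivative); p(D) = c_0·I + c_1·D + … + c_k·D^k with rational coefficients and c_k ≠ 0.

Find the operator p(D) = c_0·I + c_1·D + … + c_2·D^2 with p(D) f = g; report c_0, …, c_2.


p(D) = -2·I + 4·D + 2·D^2, i.e. c_0 = -2, c_1 = 4, c_2 = 2

D^0 f = (5/2)x^3 + 3x^2 + (2/3)x + 5/2
D^1 f = (15/2)x^2 + 6x + 2/3
D^2 f = 15x + 6
matching coefficients of g against c_0 f + c_1 Df + … from the top degree down determines the c_i
solution: c_0 = -2, c_1 = 4, c_2 = 2


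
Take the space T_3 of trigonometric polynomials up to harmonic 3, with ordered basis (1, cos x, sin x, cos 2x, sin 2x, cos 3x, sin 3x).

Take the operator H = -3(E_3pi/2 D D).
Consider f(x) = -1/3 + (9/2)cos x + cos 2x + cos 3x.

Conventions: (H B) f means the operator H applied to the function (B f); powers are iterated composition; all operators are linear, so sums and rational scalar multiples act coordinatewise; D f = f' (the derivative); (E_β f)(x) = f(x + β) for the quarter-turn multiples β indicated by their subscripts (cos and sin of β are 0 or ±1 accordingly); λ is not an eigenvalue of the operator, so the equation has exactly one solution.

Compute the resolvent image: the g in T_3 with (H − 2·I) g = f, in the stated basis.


write g with unknown coordinates in the stated basis and equate coefficients in (H − 2·I) g = f
solving from the highest basis element down gives g = 1/6 - (9/13)cos x - (27/26)sin x - (1/14)cos 2x - (2/733)cos 3x + (27/733)sin 3x
check: H g = (81/26)cos x - (27/13)sin x + (6/7)cos 2x + (729/733)cos 3x + (54/733)sin 3x
so H g − 2·g = -1/3 + (9/2)cos x + cos 2x + cos 3x = f ✓

the result is g(x) = 1/6 - (9/13)cos x - (27/26)sin x - (1/14)cos 2x - (2/733)cos 3x + (27/733)sin 3x


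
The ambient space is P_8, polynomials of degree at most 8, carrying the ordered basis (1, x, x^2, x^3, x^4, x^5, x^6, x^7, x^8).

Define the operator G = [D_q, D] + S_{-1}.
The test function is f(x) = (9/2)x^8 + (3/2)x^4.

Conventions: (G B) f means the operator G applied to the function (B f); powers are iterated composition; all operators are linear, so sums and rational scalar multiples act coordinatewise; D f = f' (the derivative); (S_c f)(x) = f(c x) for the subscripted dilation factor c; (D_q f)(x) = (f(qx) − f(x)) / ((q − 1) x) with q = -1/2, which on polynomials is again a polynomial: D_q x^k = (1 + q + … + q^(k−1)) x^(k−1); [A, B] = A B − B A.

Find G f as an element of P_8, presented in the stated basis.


D f = 36x^7 + 6x^3
D_q D f = (387/16)x^6 + (9/2)x^2
D_q f = (765/256)x^7 + (15/16)x^3
D D_q f = (5355/256)x^6 + (45/16)x^2
[D_q, D] f = (837/256)x^6 + (27/16)x^2
S_{-1} f = (9/2)x^8 + (3/2)x^4
([D_q, D] + S_{-1}) f = (9/2)x^8 + (837/256)x^6 + (3/2)x^4 + (27/16)x^2

the image equals g(x) = (9/2)x^8 + (837/256)x^6 + (3/2)x^4 + (27/16)x^2


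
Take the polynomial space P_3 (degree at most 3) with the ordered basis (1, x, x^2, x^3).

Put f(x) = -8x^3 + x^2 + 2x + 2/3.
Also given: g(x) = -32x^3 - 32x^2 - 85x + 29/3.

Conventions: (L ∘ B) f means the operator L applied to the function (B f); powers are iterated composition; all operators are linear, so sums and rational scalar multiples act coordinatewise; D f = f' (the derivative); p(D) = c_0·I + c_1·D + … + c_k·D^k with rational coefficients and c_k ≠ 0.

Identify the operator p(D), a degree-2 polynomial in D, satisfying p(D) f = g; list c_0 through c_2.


c_0 = 4, c_1 = 3/2, c_2 = 2

D^0 f = -8x^3 + x^2 + 2x + 2/3
D^1 f = -24x^2 + 2x + 2
D^2 f = -48x + 2
matching coefficients of g against c_0 f + c_1 Df + … from the top degree down determines the c_i
solution: c_0 = 4, c_1 = 3/2, c_2 = 2


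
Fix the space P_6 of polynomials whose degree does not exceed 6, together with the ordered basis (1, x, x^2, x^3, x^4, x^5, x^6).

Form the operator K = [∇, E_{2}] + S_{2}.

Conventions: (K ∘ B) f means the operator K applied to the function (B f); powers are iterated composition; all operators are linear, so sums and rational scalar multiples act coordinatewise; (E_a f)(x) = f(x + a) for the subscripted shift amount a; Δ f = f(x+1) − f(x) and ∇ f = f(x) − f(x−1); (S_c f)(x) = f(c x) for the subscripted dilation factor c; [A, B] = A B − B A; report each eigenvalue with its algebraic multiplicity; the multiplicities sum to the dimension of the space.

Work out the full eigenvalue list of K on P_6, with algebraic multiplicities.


λ = 1 (multiplicity 1), λ = 2 (multiplicity 1), λ = 4 (multiplicity 1), λ = 8 (multiplicity 1), λ = 16 (multiplicity 1), λ = 32 (multiplicity 1), λ = 64 (multiplicity 1)

image of 1: 1
image of x: 2x
image of x^2: 4x^2
image of x^3: 8x^3
image of x^4: 16x^4
image of x^5: 32x^5
image of x^6: 64x^6
the matrix is upper triangular; its diagonal is (1, 2, 4, 8, 16, 32, 64)
for a triangular matrix the eigenvalues are the diagonal entries, with algebraic multiplicity their repetition count


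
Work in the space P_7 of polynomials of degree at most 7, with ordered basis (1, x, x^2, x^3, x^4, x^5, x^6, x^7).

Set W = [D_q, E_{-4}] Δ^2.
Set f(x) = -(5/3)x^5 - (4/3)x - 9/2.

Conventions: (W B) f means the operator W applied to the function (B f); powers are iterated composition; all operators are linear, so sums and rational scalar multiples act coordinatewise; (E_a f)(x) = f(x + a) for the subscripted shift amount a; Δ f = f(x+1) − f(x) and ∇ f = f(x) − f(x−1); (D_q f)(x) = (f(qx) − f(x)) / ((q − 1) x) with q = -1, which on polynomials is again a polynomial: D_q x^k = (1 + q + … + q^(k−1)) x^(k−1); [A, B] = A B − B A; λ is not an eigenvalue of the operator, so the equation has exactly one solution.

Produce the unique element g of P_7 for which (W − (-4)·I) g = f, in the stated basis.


write g with unknown coordinates in the stated basis and equate coefficients in (W − (-4)·I) g = f
solving from the highest basis element down gives g = -(5/12)x^5 + (49/3)x + 373/24
check: W g = -(200/3)x - 200/3
so W g − (-4)·g = -(5/3)x^5 - (4/3)x - 9/2 = f ✓

g(x) = -(5/12)x^5 + (49/3)x + 373/24


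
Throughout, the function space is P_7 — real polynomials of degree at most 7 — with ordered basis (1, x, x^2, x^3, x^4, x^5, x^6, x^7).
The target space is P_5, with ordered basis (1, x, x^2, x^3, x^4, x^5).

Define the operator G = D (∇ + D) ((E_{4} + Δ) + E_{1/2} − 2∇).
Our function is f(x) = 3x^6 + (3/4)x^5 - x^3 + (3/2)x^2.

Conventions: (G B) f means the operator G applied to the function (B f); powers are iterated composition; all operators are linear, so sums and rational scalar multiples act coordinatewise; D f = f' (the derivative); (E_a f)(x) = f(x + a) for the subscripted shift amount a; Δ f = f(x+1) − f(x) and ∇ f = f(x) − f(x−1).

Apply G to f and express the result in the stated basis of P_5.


E_{4} f = 3x^6 + (291/4)x^5 + 735x^4 + 3959x^3 + (23979/2)x^2 + 19356x + 13016
Δ f = 18x^5 + (195/4)x^4 + (135/2)x^3 + (99/2)x^2 + (87/4)x + 17/4
(E_{4} + Δ) f = 3x^6 + (363/4)x^5 + (3135/4)x^4 + (8053/2)x^3 + 12039x^2 + (77511/4)x + 52081/4
E_{1/2} f = 3x^6 + (39/4)x^5 + (105/8)x^4 + (67/8)x^3 + (15/4)x^2 + (99/64)x + 41/128
∇ f = 18x^5 - (165/4)x^4 + (105/2)x^3 - (81/2)x^2 + (81/4)x - 19/4
(-2∇) f = -36x^5 + (165/2)x^4 - 105x^3 + 81x^2 - (81/2)x + 19/2
((E_{4} + Δ) + E_{1/2} − 2∇) f = 6x^6 + (129/2)x^5 + (7035/8)x^4 + (31439/8)x^3 + (48495/4)x^2 + (1237683/64)x + 1667849/128
∇ ((E_{4} + Δ) + E_{1/2} − 2∇) f = 36x^5 + (465/2)x^4 + (5985/2)x^3 + (56547/8)x^2 + (125511/8)x + 660739/64
D ((E_{4} + Δ) + E_{1/2} − 2∇) f = 36x^5 + (645/2)x^4 + (7035/2)x^3 + (94317/8)x^2 + (48495/2)x + 1237683/64
(∇ + D) ((E_{4} + Δ) + E_{1/2} − 2∇) f = 72x^5 + 555x^4 + 6510x^3 + 18858x^2 + (319491/8)x + 949211/32
D (∇ + D) ((E_{4} + Δ) + E_{1/2} − 2∇) f = 360x^4 + 2220x^3 + 19530x^2 + 37716x + 319491/8

g(x) = 360x^4 + 2220x^3 + 19530x^2 + 37716x + 319491/8


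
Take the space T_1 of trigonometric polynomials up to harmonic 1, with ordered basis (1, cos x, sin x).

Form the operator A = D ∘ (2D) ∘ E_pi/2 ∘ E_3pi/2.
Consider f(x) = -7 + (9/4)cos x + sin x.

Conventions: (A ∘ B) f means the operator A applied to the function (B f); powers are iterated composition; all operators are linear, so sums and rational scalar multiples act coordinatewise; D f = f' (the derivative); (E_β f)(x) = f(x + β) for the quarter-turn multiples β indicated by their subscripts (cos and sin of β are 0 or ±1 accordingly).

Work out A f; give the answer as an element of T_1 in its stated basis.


E_3pi/2 f = -7 - cos x + (9/4)sin x
E_pi/2 E_3pi/2 f = -7 + (9/4)cos x + sin x
D E_pi/2 E_3pi/2 f = cos x - (9/4)sin x
(2D) E_pi/2 E_3pi/2 f = 2cos x - (9/2)sin x
D (2D) E_pi/2 E_3pi/2 f = -(9/2)cos x - 2sin x

the result is g(x) = -(9/2)cos x - 2sin x


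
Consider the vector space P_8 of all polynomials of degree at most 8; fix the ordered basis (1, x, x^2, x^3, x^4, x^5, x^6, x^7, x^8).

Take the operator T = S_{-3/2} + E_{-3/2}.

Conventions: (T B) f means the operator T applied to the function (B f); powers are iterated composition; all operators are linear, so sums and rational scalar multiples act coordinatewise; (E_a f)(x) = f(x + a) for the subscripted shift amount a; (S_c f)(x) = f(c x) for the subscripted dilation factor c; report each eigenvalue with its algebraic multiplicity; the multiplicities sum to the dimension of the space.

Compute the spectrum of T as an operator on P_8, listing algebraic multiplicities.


λ = -2059/128 (multiplicity 1), λ = -211/32 (multiplicity 1), λ = -19/8 (multiplicity 1), λ = -1/2 (multiplicity 1), λ = 2 (multiplicity 1), λ = 13/4 (multiplicity 1), λ = 97/16 (multiplicity 1), λ = 793/64 (multiplicity 1), λ = 6817/256 (multiplicity 1)

image of 1: 2
image of x: -(1/2)x - 3/2
image of x^2: (13/4)x^2 - 3x + 9/4
image of x^3: -(19/8)x^3 - (9/2)x^2 + (27/4)x - 27/8
image of x^4: (97/16)x^4 - 6x^3 + (27/2)x^2 - (27/2)x + 81/16
image of x^5: -(211/32)x^5 - (15/2)x^4 + (45/2)x^3 - (135/4)x^2 + (405/16)x - 243/32
image of x^6: (793/64)x^6 - 9x^5 + (135/4)x^4 - (135/2)x^3 + (1215/16)x^2 - (729/16)x + 729/64
image of x^7: -(2059/128)x^7 - (21/2)x^6 + (189/4)x^5 - (945/8)x^4 + (2835/16)x^3 - (5103/32)x^2 + (5103/64)x - 2187/128
image of x^8: (6817/256)x^8 - 12x^7 + 63x^6 - 189x^5 + (2835/8)x^4 - (1701/4)x^3 + (5103/16)x^2 - (2187/16)x + 6561/256
the matrix is upper triangular; its diagonal is (2, -1/2, 13/4, -19/8, 97/16, -211/32, 793/64, -2059/128, 6817/256)
for a triangular matrix the eigenvalues are the diagonal entries, with algebraic multiplicity their repetition count


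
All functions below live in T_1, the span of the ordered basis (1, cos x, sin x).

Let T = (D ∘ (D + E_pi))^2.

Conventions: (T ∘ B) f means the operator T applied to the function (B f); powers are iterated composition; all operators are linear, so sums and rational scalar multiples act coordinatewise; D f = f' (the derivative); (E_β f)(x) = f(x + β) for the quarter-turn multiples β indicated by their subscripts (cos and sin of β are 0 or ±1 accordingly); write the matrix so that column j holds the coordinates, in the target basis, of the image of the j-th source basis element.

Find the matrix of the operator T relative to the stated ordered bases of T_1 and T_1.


the matrix is [[0, 0, 0]; [0, 0, 2]; [0, -2, 0]] (rows listed top to bottom)

image of 1: 0
image of cos x: -2sin x
image of sin x: 2cos x
each image's coordinates form column j of the matrix


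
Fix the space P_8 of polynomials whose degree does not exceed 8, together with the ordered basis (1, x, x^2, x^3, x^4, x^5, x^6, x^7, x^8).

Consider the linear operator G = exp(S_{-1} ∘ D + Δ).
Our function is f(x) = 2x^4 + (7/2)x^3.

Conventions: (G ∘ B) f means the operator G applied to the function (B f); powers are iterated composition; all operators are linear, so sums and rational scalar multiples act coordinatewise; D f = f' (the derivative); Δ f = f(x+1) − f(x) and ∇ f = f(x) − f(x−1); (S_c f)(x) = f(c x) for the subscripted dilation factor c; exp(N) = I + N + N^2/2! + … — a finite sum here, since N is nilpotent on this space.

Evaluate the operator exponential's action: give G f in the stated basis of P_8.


g(x) = 2x^4 + (7/2)x^3 + 33x^2 + (37/2)x + 81/2

order-1 term: 33x^2 + (37/2)x + 11/2
order-2 term: 35
the series for exp(S_{-1} ∘ D + Δ) f terminates at order 2
exp(S_{-1} ∘ D + Δ) f = 2x^4 + (7/2)x^3 + 33x^2 + (37/2)x + 81/2


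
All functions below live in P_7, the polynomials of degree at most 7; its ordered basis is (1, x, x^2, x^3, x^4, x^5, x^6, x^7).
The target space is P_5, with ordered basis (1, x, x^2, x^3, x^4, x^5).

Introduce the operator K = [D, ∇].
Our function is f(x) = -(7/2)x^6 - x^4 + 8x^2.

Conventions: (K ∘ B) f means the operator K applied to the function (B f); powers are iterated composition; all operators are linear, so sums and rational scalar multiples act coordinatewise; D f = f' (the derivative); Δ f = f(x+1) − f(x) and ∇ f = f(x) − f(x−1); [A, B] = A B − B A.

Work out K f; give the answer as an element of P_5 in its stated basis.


the result is g(x) = 0

∇ f = -21x^5 + (105/2)x^4 - 74x^3 + (117/2)x^2 - 9x - 7/2
D ∇ f = -105x^4 + 210x^3 - 222x^2 + 117x - 9
D f = -21x^5 - 4x^3 + 16x
∇ D f = -105x^4 + 210x^3 - 222x^2 + 117x - 9
[D, ∇] f = 0


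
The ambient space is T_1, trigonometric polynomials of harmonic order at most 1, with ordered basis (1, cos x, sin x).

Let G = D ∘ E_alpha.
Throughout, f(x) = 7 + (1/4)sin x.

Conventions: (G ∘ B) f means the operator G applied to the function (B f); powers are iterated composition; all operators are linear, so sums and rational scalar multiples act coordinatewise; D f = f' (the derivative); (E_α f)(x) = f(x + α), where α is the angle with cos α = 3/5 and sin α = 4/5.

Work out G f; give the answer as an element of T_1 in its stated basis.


E_alpha f = 7 + (1/5)cos x + (3/20)sin x
D E_alpha f = (3/20)cos x - (1/5)sin x

g(x) = (3/20)cos x - (1/5)sin x


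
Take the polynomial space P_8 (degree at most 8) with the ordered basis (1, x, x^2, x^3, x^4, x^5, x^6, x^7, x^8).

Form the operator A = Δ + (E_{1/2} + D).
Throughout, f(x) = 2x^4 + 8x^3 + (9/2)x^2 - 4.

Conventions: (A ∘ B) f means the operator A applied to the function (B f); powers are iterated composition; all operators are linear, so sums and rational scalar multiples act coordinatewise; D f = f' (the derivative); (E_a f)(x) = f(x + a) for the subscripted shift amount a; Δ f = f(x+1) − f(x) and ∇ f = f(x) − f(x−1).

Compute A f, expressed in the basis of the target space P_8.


the result is g(x) = 2x^4 + 28x^3 + (159/2)x^2 + (123/2)x + 51/4

Δ f = 8x^3 + 36x^2 + 41x + 29/2
E_{1/2} f = 2x^4 + 12x^3 + (39/2)x^2 + (23/2)x - 7/4
D f = 8x^3 + 24x^2 + 9x
(E_{1/2} + D) f = 2x^4 + 20x^3 + (87/2)x^2 + (41/2)x - 7/4
(Δ + (E_{1/2} + D)) f = 2x^4 + 28x^3 + (159/2)x^2 + (123/2)x + 51/4


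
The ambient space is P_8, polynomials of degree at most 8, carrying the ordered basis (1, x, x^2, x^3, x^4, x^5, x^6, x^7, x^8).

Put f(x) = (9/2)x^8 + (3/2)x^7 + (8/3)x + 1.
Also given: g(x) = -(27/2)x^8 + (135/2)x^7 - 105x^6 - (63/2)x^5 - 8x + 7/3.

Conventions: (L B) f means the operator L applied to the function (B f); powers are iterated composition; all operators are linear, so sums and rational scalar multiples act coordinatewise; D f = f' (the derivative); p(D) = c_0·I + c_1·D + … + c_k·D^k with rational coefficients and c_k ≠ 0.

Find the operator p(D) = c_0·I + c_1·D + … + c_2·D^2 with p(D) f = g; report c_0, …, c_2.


D^0 f = (9/2)x^8 + (3/2)x^7 + (8/3)x + 1
D^1 f = 36x^7 + (21/2)x^6 + 8/3
D^2 f = 252x^6 + 63x^5
matching coefficients of g against c_0 f + c_1 Df + … from the top degree down determines the c_i
solution: c_0 = -3, c_1 = 2, c_2 = -1/2

p(D) = -3·I + 2·D − (1/2)·D^2, i.e. c_0 = -3, c_1 = 2, c_2 = -1/2


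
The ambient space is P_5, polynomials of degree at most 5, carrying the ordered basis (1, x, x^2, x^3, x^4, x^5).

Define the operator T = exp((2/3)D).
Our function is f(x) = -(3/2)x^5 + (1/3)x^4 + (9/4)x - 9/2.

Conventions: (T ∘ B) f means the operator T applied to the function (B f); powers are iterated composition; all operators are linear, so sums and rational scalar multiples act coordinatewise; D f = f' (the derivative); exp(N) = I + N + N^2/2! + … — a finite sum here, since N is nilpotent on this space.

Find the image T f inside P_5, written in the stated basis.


order-1 term: -5x^4 + (8/9)x^3 + 3/2
order-2 term: -(20/3)x^3 + (8/9)x^2
order-3 term: -(40/9)x^2 + (32/81)x
order-4 term: -(40/27)x + 16/243
order-5 term: -16/81
the series for exp((2/3)D) f terminates at order 5
exp((2/3)D) f = -(3/2)x^5 - (14/3)x^4 - (52/9)x^3 - (32/9)x^2 + (377/324)x - 761/243

g(x) = -(3/2)x^5 - (14/3)x^4 - (52/9)x^3 - (32/9)x^2 + (377/324)x - 761/243


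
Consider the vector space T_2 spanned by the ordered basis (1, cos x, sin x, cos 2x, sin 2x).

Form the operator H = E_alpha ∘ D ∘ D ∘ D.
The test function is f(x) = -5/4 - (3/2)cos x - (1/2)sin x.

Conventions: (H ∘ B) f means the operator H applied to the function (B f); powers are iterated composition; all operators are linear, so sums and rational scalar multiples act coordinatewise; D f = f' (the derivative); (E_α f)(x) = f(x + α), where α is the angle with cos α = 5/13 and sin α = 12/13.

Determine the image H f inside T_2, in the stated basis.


D f = -(1/2)cos x + (3/2)sin x
D D f = (3/2)cos x + (1/2)sin x
D D D f = (1/2)cos x - (3/2)sin x
E_alpha (D ∘ D ∘ D) f = -(31/26)cos x - (27/26)sin x

the result is g(x) = -(31/26)cos x - (27/26)sin x


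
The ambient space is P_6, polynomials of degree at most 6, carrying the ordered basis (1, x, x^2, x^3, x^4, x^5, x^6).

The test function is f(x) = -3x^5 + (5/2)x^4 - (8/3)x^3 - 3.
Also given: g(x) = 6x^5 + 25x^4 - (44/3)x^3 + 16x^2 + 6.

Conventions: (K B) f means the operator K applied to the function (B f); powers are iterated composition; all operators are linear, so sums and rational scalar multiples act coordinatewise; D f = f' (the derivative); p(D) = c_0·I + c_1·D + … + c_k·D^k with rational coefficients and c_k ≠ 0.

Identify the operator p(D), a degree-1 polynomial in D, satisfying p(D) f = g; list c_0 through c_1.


p(D) = -2·I − 2·D, i.e. c_0 = -2, c_1 = -2

D^0 f = -3x^5 + (5/2)x^4 - (8/3)x^3 - 3
D^1 f = -15x^4 + 10x^3 - 8x^2
matching coefficients of g against c_0 f + c_1 Df + … from the top degree down determines the c_i
solution: c_0 = -2, c_1 = -2


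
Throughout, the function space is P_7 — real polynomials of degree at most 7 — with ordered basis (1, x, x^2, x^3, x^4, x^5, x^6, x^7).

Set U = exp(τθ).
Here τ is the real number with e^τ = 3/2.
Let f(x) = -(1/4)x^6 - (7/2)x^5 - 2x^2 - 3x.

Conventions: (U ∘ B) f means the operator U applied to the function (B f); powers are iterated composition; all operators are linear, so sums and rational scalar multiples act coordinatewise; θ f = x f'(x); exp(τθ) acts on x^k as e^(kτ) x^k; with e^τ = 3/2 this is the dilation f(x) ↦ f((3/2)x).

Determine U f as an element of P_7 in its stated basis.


g(x) = -(729/256)x^6 - (1701/64)x^5 - (9/2)x^2 - (9/2)x

exp(τθ) x^k = e^(kτ) x^k; with e^τ = 3/2 this sends x^k to (3/2)^k x^k
x ↦ 3/2 x
x^2 ↦ 9/4 x^2
x^5 ↦ 243/32 x^5
x^6 ↦ 729/64 x^6
applying this coordinatewise to f: exp(τθ) f = -(729/256)x^6 - (1701/64)x^5 - (9/2)x^2 - (9/2)x


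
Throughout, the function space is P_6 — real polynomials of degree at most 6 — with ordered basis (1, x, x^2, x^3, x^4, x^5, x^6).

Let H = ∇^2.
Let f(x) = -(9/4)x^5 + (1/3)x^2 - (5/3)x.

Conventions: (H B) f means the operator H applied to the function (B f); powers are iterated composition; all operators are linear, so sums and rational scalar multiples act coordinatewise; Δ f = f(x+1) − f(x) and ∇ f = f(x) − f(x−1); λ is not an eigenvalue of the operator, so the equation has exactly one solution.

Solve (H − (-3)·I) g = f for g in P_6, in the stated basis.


the image equals g(x) = -(3/4)x^5 + 5x^3 - (134/9)x^2 + (125/18)x + 671/54

write g with unknown coordinates in the stated basis and equate coefficients in (H − (-3)·I) g = f
solving from the highest basis element down gives g = -(3/4)x^5 + 5x^3 - (134/9)x^2 + (125/18)x + 671/54
check: H g = -15x^3 + 45x^2 - (45/2)x - 671/18
so H g − (-3)·g = -(9/4)x^5 + (1/3)x^2 - (5/3)x = f ✓


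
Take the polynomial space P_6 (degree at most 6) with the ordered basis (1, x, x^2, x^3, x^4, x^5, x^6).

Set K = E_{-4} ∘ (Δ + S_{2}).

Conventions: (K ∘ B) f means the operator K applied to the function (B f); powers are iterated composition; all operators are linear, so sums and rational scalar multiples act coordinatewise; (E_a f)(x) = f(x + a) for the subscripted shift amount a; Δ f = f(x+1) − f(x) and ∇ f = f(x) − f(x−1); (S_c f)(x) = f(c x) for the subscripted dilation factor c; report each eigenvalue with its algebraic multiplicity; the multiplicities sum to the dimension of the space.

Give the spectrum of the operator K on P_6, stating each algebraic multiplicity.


λ = 1 (multiplicity 1), λ = 2 (multiplicity 1), λ = 4 (multiplicity 1), λ = 8 (multiplicity 1), λ = 16 (multiplicity 1), λ = 32 (multiplicity 1), λ = 64 (multiplicity 1)

image of 1: 1
image of x: 2x - 7
image of x^2: 4x^2 - 30x + 57
image of x^3: 8x^3 - 93x^2 + 363x - 475
image of x^4: 16x^4 - 252x^3 + 1494x^2 - 3948x + 3921
image of x^5: 32x^5 - 635x^4 + 5050x^3 - 20110x^2 + 40085x - 31987
image of x^6: 64x^6 - 1530x^5 + 15255x^4 - 81180x^3 + 243135x^2 - 388530x + 258777
the matrix is upper triangular; its diagonal is (1, 2, 4, 8, 16, 32, 64)
for a triangular matrix the eigenvalues are the diagonal entries, with algebraic multiplicity their repetition count


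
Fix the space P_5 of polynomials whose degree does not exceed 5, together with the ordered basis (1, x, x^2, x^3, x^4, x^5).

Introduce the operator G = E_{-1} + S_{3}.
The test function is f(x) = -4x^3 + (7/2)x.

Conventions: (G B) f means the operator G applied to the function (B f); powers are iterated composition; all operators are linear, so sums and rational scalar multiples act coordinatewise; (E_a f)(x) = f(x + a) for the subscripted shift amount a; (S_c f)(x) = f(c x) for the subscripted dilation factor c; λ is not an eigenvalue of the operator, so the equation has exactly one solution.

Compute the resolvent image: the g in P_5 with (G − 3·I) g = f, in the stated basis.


write g with unknown coordinates in the stated basis and equate coefficients in (G − 3·I) g = f
solving from the highest basis element down gives g = -(4/25)x^3 - (12/175)x^2 + (269/70)x - 1313/350
check: G g = -(112/25)x^3 - (36/175)x^2 + (526/35)x - 3939/350
so G g − 3·g = -4x^3 + (7/2)x = f ✓

g(x) = -(4/25)x^3 - (12/175)x^2 + (269/70)x - 1313/350


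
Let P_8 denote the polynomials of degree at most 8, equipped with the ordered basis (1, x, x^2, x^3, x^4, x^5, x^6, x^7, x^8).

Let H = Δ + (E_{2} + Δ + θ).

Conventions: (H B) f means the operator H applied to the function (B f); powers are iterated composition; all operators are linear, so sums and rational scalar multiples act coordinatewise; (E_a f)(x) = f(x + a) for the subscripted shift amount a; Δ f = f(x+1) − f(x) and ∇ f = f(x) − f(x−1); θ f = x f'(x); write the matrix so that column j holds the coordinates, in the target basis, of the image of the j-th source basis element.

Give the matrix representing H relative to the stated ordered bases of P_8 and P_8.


image of 1: 1
image of x: 2x + 4
image of x^2: 3x^2 + 8x + 6
image of x^3: 4x^3 + 12x^2 + 18x + 10
image of x^4: 5x^4 + 16x^3 + 36x^2 + 40x + 18
image of x^5: 6x^5 + 20x^4 + 60x^3 + 100x^2 + 90x + 34
image of x^6: 7x^6 + 24x^5 + 90x^4 + 200x^3 + 270x^2 + 204x + 66
image of x^7: 8x^7 + 28x^6 + 126x^5 + 350x^4 + 630x^3 + 714x^2 + 462x + 130
image of x^8: 9x^8 + 32x^7 + 168x^6 + 560x^5 + 1260x^4 + 1904x^3 + 1848x^2 + 1040x + 258
each image's coordinates form column j of the matrix

the matrix is [[1, 4, 6, 10, 18, 34, 66, 130, 258]; [0, 2, 8, 18, 40, 90, 204, 462, 1040]; [0, 0, 3, 12, 36, 100, 270, 714, 1848]; [0, 0, 0, 4, 16, 60, 200, 630, 1904]; [0, 0, 0, 0, 5, 20, 90, 350, 1260]; [0, 0, 0, 0, 0, 6, 24, 126, 560]; [0, 0, 0, 0, 0, 0, 7, 28, 168]; [0, 0, 0, 0, 0, 0, 0, 8, 32]; [0, 0, 0, 0, 0, 0, 0, 0, 9]] (rows listed top to bottom)


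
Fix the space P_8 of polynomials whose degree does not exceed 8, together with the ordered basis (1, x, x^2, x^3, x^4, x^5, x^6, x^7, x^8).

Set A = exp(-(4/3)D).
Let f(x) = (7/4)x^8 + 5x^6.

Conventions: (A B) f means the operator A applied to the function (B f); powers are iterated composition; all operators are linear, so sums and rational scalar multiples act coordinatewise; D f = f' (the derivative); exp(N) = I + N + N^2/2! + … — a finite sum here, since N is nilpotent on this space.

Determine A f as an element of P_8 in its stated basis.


the image equals g(x) = (7/4)x^8 - (56/3)x^7 + (829/9)x^6 - (7352/27)x^5 + (42160/81)x^4 - (157952/243)x^3 + (373504/729)x^2 - (505856/2187)x + 299008/6561

order-1 term: -(56/3)x^7 - 40x^5
order-2 term: (784/9)x^6 + (400/3)x^4
order-3 term: -(6272/27)x^5 - (6400/27)x^3
order-4 term: (31360/81)x^4 + (6400/27)x^2
order-5 term: -(100352/243)x^3 - (10240/81)x
order-6 term: (200704/729)x^2 + 20480/729
order-7 term: -(229376/2187)x
order-8 term: 114688/6561
the series for exp(-(4/3)D) f terminates at order 8
exp(-(4/3)D) f = (7/4)x^8 - (56/3)x^7 + (829/9)x^6 - (7352/27)x^5 + (42160/81)x^4 - (157952/243)x^3 + (373504/729)x^2 - (505856/2187)x + 299008/6561


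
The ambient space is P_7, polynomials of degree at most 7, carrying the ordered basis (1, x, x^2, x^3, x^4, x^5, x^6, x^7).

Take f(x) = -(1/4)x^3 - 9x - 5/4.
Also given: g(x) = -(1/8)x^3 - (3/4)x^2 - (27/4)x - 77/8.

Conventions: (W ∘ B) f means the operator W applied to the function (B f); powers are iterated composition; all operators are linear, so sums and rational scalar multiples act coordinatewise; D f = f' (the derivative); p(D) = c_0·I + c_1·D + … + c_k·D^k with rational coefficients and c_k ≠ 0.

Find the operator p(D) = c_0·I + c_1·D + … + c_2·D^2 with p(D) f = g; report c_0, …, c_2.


c_0 = 1/2, c_1 = 1, c_2 = 3/2

D^0 f = -(1/4)x^3 - 9x - 5/4
D^1 f = -(3/4)x^2 - 9
D^2 f = -(3/2)x
matching coefficients of g against c_0 f + c_1 Df + … from the top degree down determines the c_i
solution: c_0 = 1/2, c_1 = 1, c_2 = 3/2


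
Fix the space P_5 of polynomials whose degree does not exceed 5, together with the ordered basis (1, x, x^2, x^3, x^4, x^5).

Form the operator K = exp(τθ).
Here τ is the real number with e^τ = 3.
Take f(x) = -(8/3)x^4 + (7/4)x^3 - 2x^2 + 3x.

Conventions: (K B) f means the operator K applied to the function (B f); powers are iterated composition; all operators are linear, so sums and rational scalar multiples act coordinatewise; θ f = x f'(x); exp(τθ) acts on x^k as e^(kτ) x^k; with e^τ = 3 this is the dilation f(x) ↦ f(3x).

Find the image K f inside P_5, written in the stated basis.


the image equals g(x) = -216x^4 + (189/4)x^3 - 18x^2 + 9x

exp(τθ) x^k = e^(kτ) x^k; with e^τ = 3 this sends x^k to 3^k x^k
x ↦ 3 x
x^2 ↦ 9 x^2
x^3 ↦ 27 x^3
x^4 ↦ 81 x^4
applying this coordinatewise to f: exp(τθ) f = -216x^4 + (189/4)x^3 - 18x^2 + 9x


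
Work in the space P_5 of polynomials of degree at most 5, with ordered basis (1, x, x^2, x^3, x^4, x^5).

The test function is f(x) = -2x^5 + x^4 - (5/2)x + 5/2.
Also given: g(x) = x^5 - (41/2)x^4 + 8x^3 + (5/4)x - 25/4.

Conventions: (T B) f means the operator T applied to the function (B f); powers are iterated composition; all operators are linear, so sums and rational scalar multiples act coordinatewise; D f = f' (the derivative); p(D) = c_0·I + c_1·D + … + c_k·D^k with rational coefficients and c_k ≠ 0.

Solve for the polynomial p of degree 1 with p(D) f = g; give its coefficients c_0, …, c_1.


p(D) = -(1/2)·I + 2·D, i.e. c_0 = -1/2, c_1 = 2

D^0 f = -2x^5 + x^4 - (5/2)x + 5/2
D^1 f = -10x^4 + 4x^3 - 5/2
matching coefficients of g against c_0 f + c_1 Df + … from the top degree down determines the c_i
solution: c_0 = -1/2, c_1 = 2


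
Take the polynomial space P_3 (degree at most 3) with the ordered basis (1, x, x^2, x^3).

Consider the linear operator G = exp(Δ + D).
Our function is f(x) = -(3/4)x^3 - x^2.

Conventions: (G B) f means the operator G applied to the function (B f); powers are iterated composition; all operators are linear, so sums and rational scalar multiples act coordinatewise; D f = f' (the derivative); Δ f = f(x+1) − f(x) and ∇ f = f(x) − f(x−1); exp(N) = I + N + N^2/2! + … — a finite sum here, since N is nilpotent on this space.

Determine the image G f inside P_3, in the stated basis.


order-1 term: -(9/2)x^2 - (25/4)x - 7/4
order-2 term: -9x - 17/2
order-3 term: -6
the series for exp(Δ + D) f terminates at order 3
exp(Δ + D) f = -(3/4)x^3 - (11/2)x^2 - (61/4)x - 65/4

the image equals g(x) = -(3/4)x^3 - (11/2)x^2 - (61/4)x - 65/4


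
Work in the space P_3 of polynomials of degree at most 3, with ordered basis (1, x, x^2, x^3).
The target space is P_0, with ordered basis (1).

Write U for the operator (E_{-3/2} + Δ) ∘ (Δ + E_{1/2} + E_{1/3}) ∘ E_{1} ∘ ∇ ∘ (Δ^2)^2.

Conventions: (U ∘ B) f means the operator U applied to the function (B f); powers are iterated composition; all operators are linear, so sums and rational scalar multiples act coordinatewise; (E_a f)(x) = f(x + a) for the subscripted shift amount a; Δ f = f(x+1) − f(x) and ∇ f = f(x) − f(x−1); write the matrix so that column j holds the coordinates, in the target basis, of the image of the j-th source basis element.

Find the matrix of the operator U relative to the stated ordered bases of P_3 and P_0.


image of 1: 0
image of x: 0
image of x^2: 0
image of x^3: 0
each image's coordinates form column j of the matrix

the matrix is [[0, 0, 0, 0]] (rows listed top to bottom)


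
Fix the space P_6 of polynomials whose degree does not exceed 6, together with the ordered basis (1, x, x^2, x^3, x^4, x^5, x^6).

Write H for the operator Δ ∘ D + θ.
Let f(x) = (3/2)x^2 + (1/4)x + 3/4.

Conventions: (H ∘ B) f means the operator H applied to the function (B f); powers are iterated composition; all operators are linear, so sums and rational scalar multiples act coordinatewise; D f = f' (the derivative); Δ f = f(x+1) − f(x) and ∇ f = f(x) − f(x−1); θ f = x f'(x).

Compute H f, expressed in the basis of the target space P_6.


g(x) = 3x^2 + (1/4)x + 3

D f = 3x + 1/4
Δ D f = 3
θ f = 3x^2 + (1/4)x
(Δ ∘ D + θ) f = 3x^2 + (1/4)x + 3


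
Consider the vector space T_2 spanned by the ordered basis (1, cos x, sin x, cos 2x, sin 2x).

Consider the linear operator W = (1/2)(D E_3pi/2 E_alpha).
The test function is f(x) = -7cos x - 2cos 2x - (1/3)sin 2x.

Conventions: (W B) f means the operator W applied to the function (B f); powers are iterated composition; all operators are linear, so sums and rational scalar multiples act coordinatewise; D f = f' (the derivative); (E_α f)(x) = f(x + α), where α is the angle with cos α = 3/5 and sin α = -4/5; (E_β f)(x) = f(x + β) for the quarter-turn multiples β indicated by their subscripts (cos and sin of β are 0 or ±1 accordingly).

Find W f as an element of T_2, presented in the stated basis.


the result is g(x) = -(21/10)cos x - (14/5)sin x + (137/75)cos 2x + (22/25)sin 2x

E_alpha f = -(21/5)cos x - (28/5)sin x + (22/25)cos 2x - (137/75)sin 2x
E_3pi/2 E_alpha f = (28/5)cos x - (21/5)sin x - (22/25)cos 2x + (137/75)sin 2x
D E_3pi/2 E_alpha f = -(21/5)cos x - (28/5)sin x + (274/75)cos 2x + (44/25)sin 2x
((1/2)(D E_3pi/2 E_alpha)) f = -(21/10)cos x - (14/5)sin x + (137/75)cos 2x + (22/25)sin 2x


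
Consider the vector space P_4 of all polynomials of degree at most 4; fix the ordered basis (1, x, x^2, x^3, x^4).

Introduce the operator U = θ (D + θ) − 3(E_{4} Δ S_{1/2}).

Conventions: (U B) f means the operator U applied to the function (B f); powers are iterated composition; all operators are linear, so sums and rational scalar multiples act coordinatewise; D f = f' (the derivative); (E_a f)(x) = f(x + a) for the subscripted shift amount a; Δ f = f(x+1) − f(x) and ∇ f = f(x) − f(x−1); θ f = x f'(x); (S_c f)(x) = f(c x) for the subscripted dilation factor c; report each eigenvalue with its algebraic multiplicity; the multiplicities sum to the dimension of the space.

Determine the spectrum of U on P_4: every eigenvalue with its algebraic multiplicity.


image of 1: 0
image of x: x - 3/2
image of x^2: 4x^2 + (1/2)x - 27/4
image of x^3: 9x^3 + (39/8)x^2 - (81/8)x - 183/8
image of x^4: 16x^4 + (45/4)x^3 - (81/8)x^2 - (183/4)x - 1107/16
the matrix is upper triangular; its diagonal is (0, 1, 4, 9, 16)
for a triangular matrix the eigenvalues are the diagonal entries, with algebraic multiplicity their repetition count

λ = 0 (multiplicity 1), λ = 1 (multiplicity 1), λ = 4 (multiplicity 1), λ = 9 (multiplicity 1), λ = 16 (multiplicity 1)
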